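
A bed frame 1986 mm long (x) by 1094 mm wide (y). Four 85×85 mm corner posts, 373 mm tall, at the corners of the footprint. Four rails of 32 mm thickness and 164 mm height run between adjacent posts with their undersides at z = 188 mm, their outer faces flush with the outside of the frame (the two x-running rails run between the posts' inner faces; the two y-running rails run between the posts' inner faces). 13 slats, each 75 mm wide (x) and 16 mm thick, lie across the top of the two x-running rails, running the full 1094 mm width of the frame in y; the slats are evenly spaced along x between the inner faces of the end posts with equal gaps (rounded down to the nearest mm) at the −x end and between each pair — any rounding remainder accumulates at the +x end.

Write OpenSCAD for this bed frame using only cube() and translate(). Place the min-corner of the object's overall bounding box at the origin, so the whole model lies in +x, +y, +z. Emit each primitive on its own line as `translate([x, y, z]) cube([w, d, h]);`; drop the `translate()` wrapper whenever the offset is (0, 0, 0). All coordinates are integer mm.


// slat z = rail_z + rail_h = 188 + 164 = 352
// slat gap = ⌊(1816 − 13·75) / 14⌋ = 60
cube([85, 85, 373]);
translate([0, 1009, 0]) cube([85, 85, 373]);
translate([1901, 0, 0]) cube([85, 85, 373]);
translate([1901, 1009, 0]) cube([85, 85, 373]);
translate([85, 0, 188]) cube([1816, 32, 164]);
translate([85, 1062, 188]) cube([1816, 32, 164]);
translate([0, 85, 188]) cube([32, 924, 164]);
translate([1954, 85, 188]) cube([32, 924, 164]);
translate([145, 0, 352]) cube([75, 1094, 16]);
translate([280, 0, 352]) cube([75, 1094, 16]);
translate([415, 0, 352]) cube([75, 1094, 16]);
translate([550, 0, 352]) cube([75, 1094, 16]);
translate([685, 0, 352]) cube([75, 1094, 16]);
translate([820, 0, 352]) cube([75, 1094, 16]);
translate([955, 0, 352]) cube([75, 1094, 16]);
translate([1090, 0, 352]) cube([75, 1094, 16]);
translate([1225, 0, 352]) cube([75, 1094, 16]);
translate([1360, 0, 352]) cube([75, 1094, 16]);
translate([1495, 0, 352]) cube([75, 1094, 16]);
translate([1630, 0, 352]) cube([75, 1094, 16]);
translate([1765, 0, 352]) cube([75, 1094, 16]);


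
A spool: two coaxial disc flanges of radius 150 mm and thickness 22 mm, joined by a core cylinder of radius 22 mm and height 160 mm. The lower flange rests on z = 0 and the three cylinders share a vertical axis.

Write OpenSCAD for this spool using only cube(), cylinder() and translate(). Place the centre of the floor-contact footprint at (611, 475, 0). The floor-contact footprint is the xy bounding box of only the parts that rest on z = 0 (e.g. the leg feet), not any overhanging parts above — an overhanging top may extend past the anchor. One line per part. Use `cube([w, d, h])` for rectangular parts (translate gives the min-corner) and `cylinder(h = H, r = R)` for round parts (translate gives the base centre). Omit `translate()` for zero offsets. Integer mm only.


translate([611, 475, 0]) cylinder(h = 22, r = 150);
translate([611, 475, 22]) cylinder(h = 160, r = 22);
translate([611, 475, 182]) cylinder(h = 22, r = 150);


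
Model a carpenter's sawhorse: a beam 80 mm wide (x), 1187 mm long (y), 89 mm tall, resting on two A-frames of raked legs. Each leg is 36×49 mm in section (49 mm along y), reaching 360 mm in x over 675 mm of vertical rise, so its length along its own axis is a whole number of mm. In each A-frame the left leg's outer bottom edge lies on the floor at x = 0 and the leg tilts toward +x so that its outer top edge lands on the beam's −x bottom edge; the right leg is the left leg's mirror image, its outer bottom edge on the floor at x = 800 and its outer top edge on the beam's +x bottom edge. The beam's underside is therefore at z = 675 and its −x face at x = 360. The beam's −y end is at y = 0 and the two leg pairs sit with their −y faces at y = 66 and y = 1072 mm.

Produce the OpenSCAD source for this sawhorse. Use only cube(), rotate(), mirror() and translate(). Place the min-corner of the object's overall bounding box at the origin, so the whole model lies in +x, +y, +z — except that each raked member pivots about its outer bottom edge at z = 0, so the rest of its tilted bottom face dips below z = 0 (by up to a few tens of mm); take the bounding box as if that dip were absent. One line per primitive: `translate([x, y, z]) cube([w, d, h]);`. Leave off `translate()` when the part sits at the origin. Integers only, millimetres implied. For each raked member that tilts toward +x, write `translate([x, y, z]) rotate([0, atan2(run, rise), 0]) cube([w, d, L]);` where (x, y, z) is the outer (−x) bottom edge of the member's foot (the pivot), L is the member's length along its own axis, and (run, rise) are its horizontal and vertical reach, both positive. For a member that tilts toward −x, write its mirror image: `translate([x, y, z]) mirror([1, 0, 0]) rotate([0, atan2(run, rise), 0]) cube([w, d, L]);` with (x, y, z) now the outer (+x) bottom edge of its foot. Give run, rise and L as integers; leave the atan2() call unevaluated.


translate([360, 0, 675]) cube([80, 1187, 89]);
translate([0, 66, 0]) rotate([0, atan2(360, 675), 0]) cube([36, 49, 765]);
translate([800, 66, 0]) mirror([1, 0, 0]) rotate([0, atan2(360, 675), 0]) cube([36, 49, 765]);
translate([0, 1072, 0]) rotate([0, atan2(360, 675), 0]) cube([36, 49, 765]);
translate([800, 1072, 0]) mirror([1, 0, 0]) rotate([0, atan2(360, 675), 0]) cube([36, 49, 765]);


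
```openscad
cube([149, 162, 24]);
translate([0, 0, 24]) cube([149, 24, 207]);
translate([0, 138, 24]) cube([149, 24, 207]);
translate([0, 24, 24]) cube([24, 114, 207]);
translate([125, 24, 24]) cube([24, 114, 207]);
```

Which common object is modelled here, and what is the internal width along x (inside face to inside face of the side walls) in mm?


An open box. The internal width is 101 mm.

A 149×162 base slab with four walls standing on it — an open box. The base is 149 mm wide and the walls are 24 mm thick, so the internal width is 149 − 2 × 24 = 101 mm.


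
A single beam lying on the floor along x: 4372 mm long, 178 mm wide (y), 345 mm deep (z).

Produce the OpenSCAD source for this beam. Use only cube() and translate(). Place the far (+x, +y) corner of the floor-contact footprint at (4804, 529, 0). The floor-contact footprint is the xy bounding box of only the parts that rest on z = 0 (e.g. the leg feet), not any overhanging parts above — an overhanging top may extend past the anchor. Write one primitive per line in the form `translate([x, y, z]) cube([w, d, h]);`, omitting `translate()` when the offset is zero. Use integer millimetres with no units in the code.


translate([432, 351, 0]) cube([4372, 178, 345]);


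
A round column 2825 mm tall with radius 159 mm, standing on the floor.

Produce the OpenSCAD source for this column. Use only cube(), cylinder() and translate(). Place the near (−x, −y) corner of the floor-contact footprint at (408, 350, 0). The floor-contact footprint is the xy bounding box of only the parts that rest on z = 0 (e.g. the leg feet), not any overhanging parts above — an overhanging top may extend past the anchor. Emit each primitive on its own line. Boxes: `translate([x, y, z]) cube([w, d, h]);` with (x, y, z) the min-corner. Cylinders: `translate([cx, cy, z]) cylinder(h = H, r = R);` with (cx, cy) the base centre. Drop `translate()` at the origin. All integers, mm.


translate([567, 509, 0]) cylinder(h = 2825, r = 159);


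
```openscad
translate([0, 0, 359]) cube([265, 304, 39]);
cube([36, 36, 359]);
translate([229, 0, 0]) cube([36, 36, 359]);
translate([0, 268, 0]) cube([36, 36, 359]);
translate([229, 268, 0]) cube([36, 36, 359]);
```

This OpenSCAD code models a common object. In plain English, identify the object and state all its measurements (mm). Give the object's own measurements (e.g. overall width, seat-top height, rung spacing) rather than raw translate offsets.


A simple wooden stool: a rectangular seat 265 mm (x) by 304 mm (y), 39 mm thick, top face at z = 398 mm, on four square legs, each 36×36 mm in cross-section. The legs rest on z = 0, each flush with a corner of the seat.


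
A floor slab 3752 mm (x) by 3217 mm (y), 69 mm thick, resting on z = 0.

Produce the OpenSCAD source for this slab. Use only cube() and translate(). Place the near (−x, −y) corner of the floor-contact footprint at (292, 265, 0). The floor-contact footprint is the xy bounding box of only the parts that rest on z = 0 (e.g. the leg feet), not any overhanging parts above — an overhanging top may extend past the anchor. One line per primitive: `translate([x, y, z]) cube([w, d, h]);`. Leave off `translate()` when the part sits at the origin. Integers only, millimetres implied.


translate([292, 265, 0]) cube([3752, 3217, 69]);


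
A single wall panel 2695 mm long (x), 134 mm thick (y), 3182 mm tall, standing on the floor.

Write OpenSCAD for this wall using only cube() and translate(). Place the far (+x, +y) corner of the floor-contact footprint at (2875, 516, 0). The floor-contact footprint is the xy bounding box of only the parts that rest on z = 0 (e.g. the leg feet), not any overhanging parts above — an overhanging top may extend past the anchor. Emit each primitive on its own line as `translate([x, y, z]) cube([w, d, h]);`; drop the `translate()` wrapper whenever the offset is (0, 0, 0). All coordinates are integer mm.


translate([180, 382, 0]) cube([2695, 134, 3182]);


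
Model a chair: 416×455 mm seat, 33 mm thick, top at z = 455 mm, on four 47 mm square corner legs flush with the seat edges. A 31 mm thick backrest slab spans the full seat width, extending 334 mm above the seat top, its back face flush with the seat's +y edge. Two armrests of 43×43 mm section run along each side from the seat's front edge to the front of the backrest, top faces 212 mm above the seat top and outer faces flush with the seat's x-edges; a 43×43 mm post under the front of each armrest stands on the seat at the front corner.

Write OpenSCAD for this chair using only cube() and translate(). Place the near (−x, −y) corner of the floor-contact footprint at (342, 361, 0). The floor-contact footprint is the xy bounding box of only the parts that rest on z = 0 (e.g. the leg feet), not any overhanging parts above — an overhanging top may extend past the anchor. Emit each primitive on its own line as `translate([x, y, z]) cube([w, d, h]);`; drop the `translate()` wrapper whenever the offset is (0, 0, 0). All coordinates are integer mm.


// leg_h = 455 - 33 = 422
// arm post h = 212 - 43 = 169
translate([342, 361, 422]) cube([416, 455, 33]);
translate([342, 361, 0]) cube([47, 47, 422]);
translate([711, 361, 0]) cube([47, 47, 422]);
translate([342, 769, 0]) cube([47, 47, 422]);
translate([711, 769, 0]) cube([47, 47, 422]);
translate([342, 785, 455]) cube([416, 31, 334]);
translate([342, 361, 624]) cube([43, 424, 43]);
translate([715, 361, 624]) cube([43, 424, 43]);
translate([342, 361, 455]) cube([43, 43, 169]);
translate([715, 361, 455]) cube([43, 43, 169]);


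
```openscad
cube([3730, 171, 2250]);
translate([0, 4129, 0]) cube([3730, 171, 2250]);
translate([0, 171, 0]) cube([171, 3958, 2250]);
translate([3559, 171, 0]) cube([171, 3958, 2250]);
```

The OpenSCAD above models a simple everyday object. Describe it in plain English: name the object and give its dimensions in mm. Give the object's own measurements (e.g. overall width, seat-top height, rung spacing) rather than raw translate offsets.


The wall frame of a small rectangular building: four walls, each 2250 mm tall and 171 mm thick, enclosing a footprint 3730 mm (x) by 4300 mm (y) outside-to-outside, with no floor or roof. The front and back walls (the −y and +y sides) span the full width; the two side walls fit between them.


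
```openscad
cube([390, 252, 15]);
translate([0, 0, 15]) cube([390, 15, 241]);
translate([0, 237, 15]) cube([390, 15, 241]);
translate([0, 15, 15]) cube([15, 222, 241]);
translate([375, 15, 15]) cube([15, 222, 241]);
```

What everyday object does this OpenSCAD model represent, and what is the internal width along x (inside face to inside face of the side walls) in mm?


An open box. The internal width is 360 mm.

A 390×252 base slab with four walls standing on it — an open box. The base is 390 mm wide and the walls are 15 mm thick, so the internal width is 390 − 2 × 15 = 360 mm.


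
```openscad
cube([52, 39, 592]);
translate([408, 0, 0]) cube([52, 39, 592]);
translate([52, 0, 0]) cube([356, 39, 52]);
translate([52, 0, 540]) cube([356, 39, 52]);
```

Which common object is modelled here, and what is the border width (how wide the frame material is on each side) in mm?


A picture frame. The border width is 52 mm.

Four thin pieces enclosing a rectangular opening — a picture frame. The two full-height stiles are 592 mm tall; the top rail sits at z = 540 and is 52 mm tall, so the border above the opening is 592 − 540 = 52 mm, matching the stile x-width.


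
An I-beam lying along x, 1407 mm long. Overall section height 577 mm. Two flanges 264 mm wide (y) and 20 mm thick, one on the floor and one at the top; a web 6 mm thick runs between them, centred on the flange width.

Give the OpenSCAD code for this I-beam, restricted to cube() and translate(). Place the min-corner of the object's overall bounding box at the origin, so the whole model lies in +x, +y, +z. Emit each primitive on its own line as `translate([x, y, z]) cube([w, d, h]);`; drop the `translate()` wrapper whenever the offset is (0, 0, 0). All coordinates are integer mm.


cube([1407, 264, 20]);
translate([0, 129, 20]) cube([1407, 6, 537]);
translate([0, 0, 557]) cube([1407, 264, 20]);


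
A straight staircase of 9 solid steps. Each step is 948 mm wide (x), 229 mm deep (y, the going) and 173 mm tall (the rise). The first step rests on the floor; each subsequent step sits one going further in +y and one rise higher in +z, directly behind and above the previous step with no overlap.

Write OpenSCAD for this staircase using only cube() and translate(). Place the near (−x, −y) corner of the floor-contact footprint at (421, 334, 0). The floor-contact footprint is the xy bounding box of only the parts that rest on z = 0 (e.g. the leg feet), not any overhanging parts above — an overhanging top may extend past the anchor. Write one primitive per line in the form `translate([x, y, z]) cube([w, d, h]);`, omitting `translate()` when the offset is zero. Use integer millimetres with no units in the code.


translate([421, 334, 0]) cube([948, 229, 173]);
translate([421, 563, 173]) cube([948, 229, 173]);
translate([421, 792, 346]) cube([948, 229, 173]);
translate([421, 1021, 519]) cube([948, 229, 173]);
translate([421, 1250, 692]) cube([948, 229, 173]);
translate([421, 1479, 865]) cube([948, 229, 173]);
translate([421, 1708, 1038]) cube([948, 229, 173]);
translate([421, 1937, 1211]) cube([948, 229, 173]);
translate([421, 2166, 1384]) cube([948, 229, 173]);


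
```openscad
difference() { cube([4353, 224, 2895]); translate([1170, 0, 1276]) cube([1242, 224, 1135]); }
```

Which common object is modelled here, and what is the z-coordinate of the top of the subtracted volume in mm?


A wall with a window opening. The window head height is 2411 mm.

A wall with a rectangular opening subtracted — a window. Sill at z = 1276, opening 1135 mm tall, so the head is at 1276 + 1135 = 2411 mm.


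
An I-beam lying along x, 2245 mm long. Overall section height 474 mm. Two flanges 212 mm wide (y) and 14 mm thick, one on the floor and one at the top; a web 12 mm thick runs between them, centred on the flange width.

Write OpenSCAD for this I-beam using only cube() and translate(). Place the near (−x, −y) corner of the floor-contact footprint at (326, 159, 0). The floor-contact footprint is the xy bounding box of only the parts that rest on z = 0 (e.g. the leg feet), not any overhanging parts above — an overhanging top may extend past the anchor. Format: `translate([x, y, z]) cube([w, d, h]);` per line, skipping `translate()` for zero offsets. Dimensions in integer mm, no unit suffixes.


translate([326, 159, 0]) cube([2245, 212, 14]);
translate([326, 259, 14]) cube([2245, 12, 446]);
translate([326, 159, 460]) cube([2245, 212, 14]);


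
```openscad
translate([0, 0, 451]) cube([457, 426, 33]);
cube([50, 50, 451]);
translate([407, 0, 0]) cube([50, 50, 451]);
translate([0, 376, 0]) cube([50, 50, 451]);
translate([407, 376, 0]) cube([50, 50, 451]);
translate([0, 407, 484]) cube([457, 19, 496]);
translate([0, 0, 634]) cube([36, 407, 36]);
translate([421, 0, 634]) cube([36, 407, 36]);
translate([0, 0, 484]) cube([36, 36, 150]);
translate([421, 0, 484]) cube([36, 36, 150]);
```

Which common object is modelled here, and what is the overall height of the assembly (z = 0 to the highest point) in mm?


A chair. The overall height is 980 mm.

A slab on four corner posts with a tall panel at the back — a chair. The seat slab sits at z = 451 with thickness 33, and the 496 mm backrest starts at the seat top, so the overall height is 451 + 33 + 496 = 980 mm.


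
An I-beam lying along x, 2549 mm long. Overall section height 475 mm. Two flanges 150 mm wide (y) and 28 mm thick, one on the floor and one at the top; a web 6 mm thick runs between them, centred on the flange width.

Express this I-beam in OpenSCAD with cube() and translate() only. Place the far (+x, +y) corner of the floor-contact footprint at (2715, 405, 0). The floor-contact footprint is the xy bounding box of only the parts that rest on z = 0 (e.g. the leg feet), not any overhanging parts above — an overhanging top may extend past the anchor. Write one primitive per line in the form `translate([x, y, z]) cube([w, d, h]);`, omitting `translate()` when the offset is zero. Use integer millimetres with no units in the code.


translate([166, 255, 0]) cube([2549, 150, 28]);
translate([166, 327, 28]) cube([2549, 6, 419]);
translate([166, 255, 447]) cube([2549, 150, 28]);


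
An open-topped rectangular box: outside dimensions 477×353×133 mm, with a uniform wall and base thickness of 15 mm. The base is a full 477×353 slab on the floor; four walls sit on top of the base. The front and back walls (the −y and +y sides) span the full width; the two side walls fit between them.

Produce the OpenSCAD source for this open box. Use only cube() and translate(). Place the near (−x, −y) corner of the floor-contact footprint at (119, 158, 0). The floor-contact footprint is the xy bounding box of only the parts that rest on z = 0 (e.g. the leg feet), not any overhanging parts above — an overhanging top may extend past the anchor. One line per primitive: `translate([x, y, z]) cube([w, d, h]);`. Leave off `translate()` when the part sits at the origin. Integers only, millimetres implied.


translate([119, 158, 0]) cube([477, 353, 15]);
translate([119, 158, 15]) cube([477, 15, 118]);
translate([119, 496, 15]) cube([477, 15, 118]);
translate([119, 173, 15]) cube([15, 323, 118]);
translate([581, 173, 15]) cube([15, 323, 118]);


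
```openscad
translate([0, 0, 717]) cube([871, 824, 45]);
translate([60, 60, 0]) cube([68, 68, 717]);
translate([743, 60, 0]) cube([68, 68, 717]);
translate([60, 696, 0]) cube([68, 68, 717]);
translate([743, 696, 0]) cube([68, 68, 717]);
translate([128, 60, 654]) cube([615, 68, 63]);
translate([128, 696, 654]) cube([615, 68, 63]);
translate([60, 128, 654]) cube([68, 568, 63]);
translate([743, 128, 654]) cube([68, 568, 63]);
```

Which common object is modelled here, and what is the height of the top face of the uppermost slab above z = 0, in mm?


A table. The table height is 762 mm.

A 871×824×45 slab sits at z = 717 on four 68 mm square posts — a table. The top surface is at 717 + 45 = 762 mm.


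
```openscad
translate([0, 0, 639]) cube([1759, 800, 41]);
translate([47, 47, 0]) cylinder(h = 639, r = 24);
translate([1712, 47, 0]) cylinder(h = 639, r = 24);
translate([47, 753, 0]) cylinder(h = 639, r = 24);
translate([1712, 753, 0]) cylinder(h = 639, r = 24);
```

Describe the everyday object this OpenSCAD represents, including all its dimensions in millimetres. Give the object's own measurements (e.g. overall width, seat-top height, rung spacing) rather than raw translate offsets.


A table: top 1759 mm (x) × 800 mm (y), 41 mm thick, upper face at z = 680 mm, on four round legs of 48 mm diameter, each leg's bounding box inset 23 mm from the nearest pair of top edges from z = 0 to the bottom of the top.


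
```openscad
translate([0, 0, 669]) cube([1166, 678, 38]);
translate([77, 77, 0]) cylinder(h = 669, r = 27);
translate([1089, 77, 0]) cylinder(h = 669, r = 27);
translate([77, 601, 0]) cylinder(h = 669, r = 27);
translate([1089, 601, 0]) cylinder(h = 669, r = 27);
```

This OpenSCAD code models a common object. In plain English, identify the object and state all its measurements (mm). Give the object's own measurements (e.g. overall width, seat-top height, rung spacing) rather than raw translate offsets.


A table: top 1166 mm (x) × 678 mm (y), 38 mm thick, upper face at z = 707 mm, on four round legs of 54 mm diameter, each leg's bounding box inset 50 mm from the nearest pair of top edges from z = 0 to the bottom of the top.


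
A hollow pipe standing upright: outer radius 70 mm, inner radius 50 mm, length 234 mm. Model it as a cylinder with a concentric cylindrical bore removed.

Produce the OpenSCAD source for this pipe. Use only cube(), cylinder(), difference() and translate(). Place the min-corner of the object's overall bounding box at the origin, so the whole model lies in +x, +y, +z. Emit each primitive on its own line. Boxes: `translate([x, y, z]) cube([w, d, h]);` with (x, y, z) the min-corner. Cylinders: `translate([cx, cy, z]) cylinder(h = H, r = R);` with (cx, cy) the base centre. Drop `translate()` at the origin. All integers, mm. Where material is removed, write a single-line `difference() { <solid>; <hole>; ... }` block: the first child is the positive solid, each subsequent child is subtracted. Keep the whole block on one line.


difference() { translate([70, 70, 0]) cylinder(h = 234, r = 70); translate([70, 70, 0]) cylinder(h = 234, r = 50); }


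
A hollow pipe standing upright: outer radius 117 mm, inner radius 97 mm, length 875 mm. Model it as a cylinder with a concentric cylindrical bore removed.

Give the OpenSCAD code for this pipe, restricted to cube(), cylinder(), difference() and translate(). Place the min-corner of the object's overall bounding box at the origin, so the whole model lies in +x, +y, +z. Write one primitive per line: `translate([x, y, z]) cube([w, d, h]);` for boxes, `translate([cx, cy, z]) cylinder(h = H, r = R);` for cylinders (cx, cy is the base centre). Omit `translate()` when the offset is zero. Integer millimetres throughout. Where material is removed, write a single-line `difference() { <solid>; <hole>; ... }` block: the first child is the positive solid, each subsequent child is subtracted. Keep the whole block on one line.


difference() { translate([117, 117, 0]) cylinder(h = 875, r = 117); translate([117, 117, 0]) cylinder(h = 875, r = 97); }


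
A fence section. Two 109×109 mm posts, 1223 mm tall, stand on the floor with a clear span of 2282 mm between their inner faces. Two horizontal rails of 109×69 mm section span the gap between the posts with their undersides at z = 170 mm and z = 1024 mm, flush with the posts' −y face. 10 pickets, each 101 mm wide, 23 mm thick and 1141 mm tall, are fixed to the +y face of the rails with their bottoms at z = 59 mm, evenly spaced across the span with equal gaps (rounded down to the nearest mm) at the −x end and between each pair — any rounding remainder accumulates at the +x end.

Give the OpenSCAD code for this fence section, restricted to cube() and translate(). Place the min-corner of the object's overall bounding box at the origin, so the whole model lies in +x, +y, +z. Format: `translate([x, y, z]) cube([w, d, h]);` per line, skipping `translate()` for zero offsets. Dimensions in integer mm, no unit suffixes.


cube([109, 109, 1223]);
translate([2391, 0, 0]) cube([109, 109, 1223]);
translate([109, 0, 170]) cube([2282, 109, 69]);
translate([109, 0, 1024]) cube([2282, 109, 69]);
translate([224, 109, 59]) cube([101, 23, 1141]);
translate([440, 109, 59]) cube([101, 23, 1141]);
translate([656, 109, 59]) cube([101, 23, 1141]);
translate([872, 109, 59]) cube([101, 23, 1141]);
translate([1088, 109, 59]) cube([101, 23, 1141]);
translate([1304, 109, 59]) cube([101, 23, 1141]);
translate([1520, 109, 59]) cube([101, 23, 1141]);
translate([1736, 109, 59]) cube([101, 23, 1141]);
translate([1952, 109, 59]) cube([101, 23, 1141]);
translate([2168, 109, 59]) cube([101, 23, 1141]);


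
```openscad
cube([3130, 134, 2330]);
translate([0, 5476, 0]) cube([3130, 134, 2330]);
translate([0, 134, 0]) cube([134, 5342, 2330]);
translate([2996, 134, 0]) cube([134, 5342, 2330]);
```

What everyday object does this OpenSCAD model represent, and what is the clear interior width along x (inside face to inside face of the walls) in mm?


A house (or room) frame. The interior width is 2862 mm.

Four 2330 mm walls enclosing a rectangle with no floor or roof — a room or house frame. Outside width is 3130 mm and wall thickness is 134 mm, so the interior width is 3130 − 2 × 134 = 2862 mm.


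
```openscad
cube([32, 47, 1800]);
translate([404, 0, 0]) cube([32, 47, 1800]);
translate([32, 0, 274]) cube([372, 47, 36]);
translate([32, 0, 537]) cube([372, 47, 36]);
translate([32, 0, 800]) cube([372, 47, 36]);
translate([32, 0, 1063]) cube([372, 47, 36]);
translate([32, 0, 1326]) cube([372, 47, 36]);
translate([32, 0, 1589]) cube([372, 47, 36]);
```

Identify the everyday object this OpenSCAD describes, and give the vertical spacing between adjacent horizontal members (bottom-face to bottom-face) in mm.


A ladder. The rung spacing is 263 mm.

Two tall 32×47 posts with 6 short bars between them — a ladder. Adjacent rungs sit at z = 274 and z = 537, so the spacing is 537 − 274 = 263 mm.


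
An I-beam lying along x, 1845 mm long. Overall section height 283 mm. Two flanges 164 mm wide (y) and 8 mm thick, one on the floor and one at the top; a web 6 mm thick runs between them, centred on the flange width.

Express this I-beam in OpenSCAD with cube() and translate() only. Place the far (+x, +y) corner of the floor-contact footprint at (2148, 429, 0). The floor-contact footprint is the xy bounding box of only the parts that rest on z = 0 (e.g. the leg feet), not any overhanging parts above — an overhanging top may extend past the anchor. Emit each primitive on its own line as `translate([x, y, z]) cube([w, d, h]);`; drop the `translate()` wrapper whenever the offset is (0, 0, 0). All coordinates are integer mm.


translate([303, 265, 0]) cube([1845, 164, 8]);
translate([303, 344, 8]) cube([1845, 6, 267]);
translate([303, 265, 275]) cube([1845, 164, 8]);


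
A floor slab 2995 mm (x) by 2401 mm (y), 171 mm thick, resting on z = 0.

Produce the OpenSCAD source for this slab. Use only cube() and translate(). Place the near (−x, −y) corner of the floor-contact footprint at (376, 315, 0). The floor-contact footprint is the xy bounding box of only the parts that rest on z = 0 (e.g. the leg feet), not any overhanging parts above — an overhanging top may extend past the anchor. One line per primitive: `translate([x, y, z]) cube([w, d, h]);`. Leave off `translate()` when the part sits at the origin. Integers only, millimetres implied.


translate([376, 315, 0]) cube([2995, 2401, 171]);


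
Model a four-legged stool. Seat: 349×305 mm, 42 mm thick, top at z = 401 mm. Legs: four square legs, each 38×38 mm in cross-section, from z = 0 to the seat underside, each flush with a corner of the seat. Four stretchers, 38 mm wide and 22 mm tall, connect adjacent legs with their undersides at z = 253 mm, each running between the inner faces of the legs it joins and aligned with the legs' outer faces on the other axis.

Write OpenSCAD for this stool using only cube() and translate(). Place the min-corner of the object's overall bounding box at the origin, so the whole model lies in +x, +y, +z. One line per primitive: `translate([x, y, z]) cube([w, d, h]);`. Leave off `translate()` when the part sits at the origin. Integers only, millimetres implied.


translate([0, 0, 359]) cube([349, 305, 42]);
cube([38, 38, 359]);
translate([311, 0, 0]) cube([38, 38, 359]);
translate([0, 267, 0]) cube([38, 38, 359]);
translate([311, 267, 0]) cube([38, 38, 359]);
translate([38, 0, 253]) cube([273, 38, 22]);
translate([38, 267, 253]) cube([273, 38, 22]);
translate([0, 38, 253]) cube([38, 229, 22]);
translate([311, 38, 253]) cube([38, 229, 22]);


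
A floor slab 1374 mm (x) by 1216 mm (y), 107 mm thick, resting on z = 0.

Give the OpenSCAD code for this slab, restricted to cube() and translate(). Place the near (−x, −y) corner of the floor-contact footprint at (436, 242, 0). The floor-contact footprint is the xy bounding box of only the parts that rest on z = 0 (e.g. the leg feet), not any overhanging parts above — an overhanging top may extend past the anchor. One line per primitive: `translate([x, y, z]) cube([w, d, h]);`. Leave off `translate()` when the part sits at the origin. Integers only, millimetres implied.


translate([436, 242, 0]) cube([1374, 1216, 107]);


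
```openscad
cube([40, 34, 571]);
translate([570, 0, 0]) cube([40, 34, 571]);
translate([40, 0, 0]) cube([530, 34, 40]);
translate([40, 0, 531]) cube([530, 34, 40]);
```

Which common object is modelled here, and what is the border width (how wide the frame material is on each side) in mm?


A picture frame. The border width is 40 mm.

Four thin pieces enclosing a rectangular opening — a picture frame. The two full-height stiles are 571 mm tall; the top rail sits at z = 531 and is 40 mm tall, so the border above the opening is 571 − 531 = 40 mm, matching the stile x-width.


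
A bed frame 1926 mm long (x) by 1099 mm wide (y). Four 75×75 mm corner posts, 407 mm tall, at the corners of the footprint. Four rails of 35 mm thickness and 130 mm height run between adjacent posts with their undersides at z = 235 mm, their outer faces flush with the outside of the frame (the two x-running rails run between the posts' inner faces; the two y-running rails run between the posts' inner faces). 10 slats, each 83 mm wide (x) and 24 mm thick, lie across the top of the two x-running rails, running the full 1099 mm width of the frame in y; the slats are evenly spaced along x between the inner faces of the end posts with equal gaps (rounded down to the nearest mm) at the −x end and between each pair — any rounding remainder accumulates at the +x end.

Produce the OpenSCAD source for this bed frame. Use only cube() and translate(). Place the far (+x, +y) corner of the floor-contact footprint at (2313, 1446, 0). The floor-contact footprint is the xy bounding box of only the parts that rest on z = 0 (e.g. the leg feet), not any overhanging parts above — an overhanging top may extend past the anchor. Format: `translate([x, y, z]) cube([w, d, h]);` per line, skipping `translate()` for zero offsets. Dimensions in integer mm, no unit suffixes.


// slat z = rail_z + rail_h = 235 + 130 = 365
// slat gap = ⌊(1776 − 10·83) / 11⌋ = 86
translate([387, 347, 0]) cube([75, 75, 407]);
translate([387, 1371, 0]) cube([75, 75, 407]);
translate([2238, 347, 0]) cube([75, 75, 407]);
translate([2238, 1371, 0]) cube([75, 75, 407]);
translate([462, 347, 235]) cube([1776, 35, 130]);
translate([462, 1411, 235]) cube([1776, 35, 130]);
translate([387, 422, 235]) cube([35, 949, 130]);
translate([2278, 422, 235]) cube([35, 949, 130]);
translate([548, 347, 365]) cube([83, 1099, 24]);
translate([717, 347, 365]) cube([83, 1099, 24]);
translate([886, 347, 365]) cube([83, 1099, 24]);
translate([1055, 347, 365]) cube([83, 1099, 24]);
translate([1224, 347, 365]) cube([83, 1099, 24]);
translate([1393, 347, 365]) cube([83, 1099, 24]);
translate([1562, 347, 365]) cube([83, 1099, 24]);
translate([1731, 347, 365]) cube([83, 1099, 24]);
translate([1900, 347, 365]) cube([83, 1099, 24]);
translate([2069, 347, 365]) cube([83, 1099, 24]);


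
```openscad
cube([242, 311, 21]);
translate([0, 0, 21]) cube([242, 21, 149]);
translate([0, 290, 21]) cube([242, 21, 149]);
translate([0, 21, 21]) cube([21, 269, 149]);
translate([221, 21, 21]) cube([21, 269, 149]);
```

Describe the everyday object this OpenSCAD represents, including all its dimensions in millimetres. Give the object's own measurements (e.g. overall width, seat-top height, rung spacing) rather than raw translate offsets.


An open-topped rectangular box: outside dimensions 242×311×170 mm, with a uniform wall and base thickness of 21 mm. The base is a full 242×311 slab on the floor; four walls sit on top of the base. The front and back walls (the −y and +y sides) span the full width; the two side walls fit between them.


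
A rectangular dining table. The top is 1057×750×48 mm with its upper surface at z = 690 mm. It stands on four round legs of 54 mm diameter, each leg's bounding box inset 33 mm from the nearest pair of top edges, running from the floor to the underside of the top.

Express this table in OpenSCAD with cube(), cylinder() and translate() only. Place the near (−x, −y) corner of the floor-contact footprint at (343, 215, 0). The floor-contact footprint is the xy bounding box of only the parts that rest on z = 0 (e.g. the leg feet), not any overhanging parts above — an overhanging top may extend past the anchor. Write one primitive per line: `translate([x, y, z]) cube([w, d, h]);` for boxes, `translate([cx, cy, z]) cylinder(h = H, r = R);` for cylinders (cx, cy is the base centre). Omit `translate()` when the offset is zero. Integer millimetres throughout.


translate([310, 182, 642]) cube([1057, 750, 48]);
translate([370, 242, 0]) cylinder(h = 642, r = 27);
translate([1307, 242, 0]) cylinder(h = 642, r = 27);
translate([370, 872, 0]) cylinder(h = 642, r = 27);
translate([1307, 872, 0]) cylinder(h = 642, r = 27);


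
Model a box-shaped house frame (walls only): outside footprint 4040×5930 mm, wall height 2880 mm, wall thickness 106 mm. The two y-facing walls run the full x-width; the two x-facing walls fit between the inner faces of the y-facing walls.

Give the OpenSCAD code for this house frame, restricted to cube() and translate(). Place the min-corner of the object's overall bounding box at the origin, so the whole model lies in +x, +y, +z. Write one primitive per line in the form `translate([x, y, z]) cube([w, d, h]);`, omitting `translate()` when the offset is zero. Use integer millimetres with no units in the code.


cube([4040, 106, 2880]);
translate([0, 5824, 0]) cube([4040, 106, 2880]);
translate([0, 106, 0]) cube([106, 5718, 2880]);
translate([3934, 106, 0]) cube([106, 5718, 2880]);


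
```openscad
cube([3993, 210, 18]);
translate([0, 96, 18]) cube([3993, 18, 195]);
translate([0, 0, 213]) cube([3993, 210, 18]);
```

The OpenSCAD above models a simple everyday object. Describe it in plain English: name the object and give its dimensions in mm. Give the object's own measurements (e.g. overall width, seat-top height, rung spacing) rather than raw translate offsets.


An I-beam lying along x, 3993 mm long. Overall section height 231 mm. Two flanges 210 mm wide (y) and 18 mm thick, one on the floor and one at the top; a web 18 mm thick runs between them, centred on the flange width.


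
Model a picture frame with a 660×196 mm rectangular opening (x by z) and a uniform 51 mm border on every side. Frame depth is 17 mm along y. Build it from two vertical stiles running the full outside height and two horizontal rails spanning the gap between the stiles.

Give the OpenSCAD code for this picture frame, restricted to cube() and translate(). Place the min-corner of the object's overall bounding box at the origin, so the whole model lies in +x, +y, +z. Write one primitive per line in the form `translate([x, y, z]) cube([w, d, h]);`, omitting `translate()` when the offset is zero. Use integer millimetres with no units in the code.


cube([51, 17, 298]);
translate([711, 0, 0]) cube([51, 17, 298]);
translate([51, 0, 0]) cube([660, 17, 51]);
translate([51, 0, 247]) cube([660, 17, 51]);


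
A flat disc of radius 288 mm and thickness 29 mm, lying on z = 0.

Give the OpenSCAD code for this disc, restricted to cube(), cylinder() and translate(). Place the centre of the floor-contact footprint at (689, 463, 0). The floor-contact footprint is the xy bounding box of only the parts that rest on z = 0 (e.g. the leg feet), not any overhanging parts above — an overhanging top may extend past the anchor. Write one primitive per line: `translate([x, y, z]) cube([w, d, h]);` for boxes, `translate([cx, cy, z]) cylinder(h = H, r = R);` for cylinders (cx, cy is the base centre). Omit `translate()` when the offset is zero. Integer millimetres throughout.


translate([689, 463, 0]) cylinder(h = 29, r = 288);


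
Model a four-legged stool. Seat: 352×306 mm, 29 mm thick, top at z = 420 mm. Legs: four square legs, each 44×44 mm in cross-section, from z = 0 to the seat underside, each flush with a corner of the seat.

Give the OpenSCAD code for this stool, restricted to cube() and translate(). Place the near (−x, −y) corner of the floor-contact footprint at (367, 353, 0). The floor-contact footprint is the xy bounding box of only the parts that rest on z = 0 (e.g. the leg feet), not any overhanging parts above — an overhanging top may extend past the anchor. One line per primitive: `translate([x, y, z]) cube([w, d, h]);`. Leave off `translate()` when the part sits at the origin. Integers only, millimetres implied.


translate([367, 353, 391]) cube([352, 306, 29]);
translate([367, 353, 0]) cube([44, 44, 391]);
translate([675, 353, 0]) cube([44, 44, 391]);
translate([367, 615, 0]) cube([44, 44, 391]);
translate([675, 615, 0]) cube([44, 44, 391]);


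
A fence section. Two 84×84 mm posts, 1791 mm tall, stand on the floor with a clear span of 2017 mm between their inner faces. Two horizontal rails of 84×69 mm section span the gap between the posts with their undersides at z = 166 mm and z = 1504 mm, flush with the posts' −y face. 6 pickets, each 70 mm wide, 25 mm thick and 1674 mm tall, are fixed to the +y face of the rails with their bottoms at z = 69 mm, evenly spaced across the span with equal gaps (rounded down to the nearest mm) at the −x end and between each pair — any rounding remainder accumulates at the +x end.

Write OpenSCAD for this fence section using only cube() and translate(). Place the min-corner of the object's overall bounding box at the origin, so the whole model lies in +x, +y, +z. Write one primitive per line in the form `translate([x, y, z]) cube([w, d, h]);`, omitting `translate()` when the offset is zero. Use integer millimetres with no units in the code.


cube([84, 84, 1791]);
translate([2101, 0, 0]) cube([84, 84, 1791]);
translate([84, 0, 166]) cube([2017, 84, 69]);
translate([84, 0, 1504]) cube([2017, 84, 69]);
translate([312, 84, 69]) cube([70, 25, 1674]);
translate([610, 84, 69]) cube([70, 25, 1674]);
translate([908, 84, 69]) cube([70, 25, 1674]);
translate([1206, 84, 69]) cube([70, 25, 1674]);
translate([1504, 84, 69]) cube([70, 25, 1674]);
translate([1802, 84, 69]) cube([70, 25, 1674]);


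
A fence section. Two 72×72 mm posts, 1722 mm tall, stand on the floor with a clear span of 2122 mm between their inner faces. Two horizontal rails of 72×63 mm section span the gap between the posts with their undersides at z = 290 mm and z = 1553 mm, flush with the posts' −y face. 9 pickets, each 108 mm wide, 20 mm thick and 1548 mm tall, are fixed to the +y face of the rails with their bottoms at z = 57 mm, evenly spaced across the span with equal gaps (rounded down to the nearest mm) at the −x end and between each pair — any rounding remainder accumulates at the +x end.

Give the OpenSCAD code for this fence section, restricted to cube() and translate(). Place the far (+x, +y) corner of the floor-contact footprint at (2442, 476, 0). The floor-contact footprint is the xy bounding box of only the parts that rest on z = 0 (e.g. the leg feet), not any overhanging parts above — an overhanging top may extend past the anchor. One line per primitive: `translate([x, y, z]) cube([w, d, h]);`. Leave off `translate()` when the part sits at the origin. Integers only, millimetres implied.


translate([176, 404, 0]) cube([72, 72, 1722]);
translate([2370, 404, 0]) cube([72, 72, 1722]);
translate([248, 404, 290]) cube([2122, 72, 63]);
translate([248, 404, 1553]) cube([2122, 72, 63]);
translate([363, 476, 57]) cube([108, 20, 1548]);
translate([586, 476, 57]) cube([108, 20, 1548]);
translate([809, 476, 57]) cube([108, 20, 1548]);
translate([1032, 476, 57]) cube([108, 20, 1548]);
translate([1255, 476, 57]) cube([108, 20, 1548]);
translate([1478, 476, 57]) cube([108, 20, 1548]);
translate([1701, 476, 57]) cube([108, 20, 1548]);
translate([1924, 476, 57]) cube([108, 20, 1548]);
translate([2147, 476, 57]) cube([108, 20, 1548]);
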